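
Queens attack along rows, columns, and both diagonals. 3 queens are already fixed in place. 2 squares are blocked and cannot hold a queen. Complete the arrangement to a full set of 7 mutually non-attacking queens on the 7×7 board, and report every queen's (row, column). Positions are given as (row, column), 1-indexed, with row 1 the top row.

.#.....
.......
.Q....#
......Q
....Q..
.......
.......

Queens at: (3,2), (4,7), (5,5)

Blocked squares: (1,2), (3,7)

(1,6) (2,4) (3,2) (4,7) (5,5) (6,3) (7,1)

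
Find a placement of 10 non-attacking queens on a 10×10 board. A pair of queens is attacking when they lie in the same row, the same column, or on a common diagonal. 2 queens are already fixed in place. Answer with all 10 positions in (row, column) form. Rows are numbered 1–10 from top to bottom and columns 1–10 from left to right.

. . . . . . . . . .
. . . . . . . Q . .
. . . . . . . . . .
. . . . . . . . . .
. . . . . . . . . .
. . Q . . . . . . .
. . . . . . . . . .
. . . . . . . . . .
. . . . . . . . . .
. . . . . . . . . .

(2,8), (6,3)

(1,1) (2,8) (3,5) (4,2) (5,9) (6,3) (7,10) (8,7) (9,4) (10,6)

Row 1: attacked by (2,8)→{7,8,9}; (6,3)→{3,8}. Safe: 1, 2, 4, 5, 6, 10. Place at column 1.
Row 3: attacked by (1,1)→{1,3}; (2,8)→{7,8,9}; (6,3)→{3,6}. Safe: 2, 4, 5, 10. Place at column 5.
Row 4: attacked by (1,1)→{1,4}; (2,8)→{6,8,10}; (3,5)→{4,5,6}; (6,3)→{1,3,5}. Safe: 2, 7, 9. Place at column 2.
Row 5: attacked by (1,1)→{1,5}; (2,8)→{5,8}; (3,5)→{3,5,7}; (4,2)→{1,2,3}; (6,3)→{2,3,4}. Safe: 6, 9, 10. Place at column 9.
Row 7: attacked by (1,1)→{1,7}; (2,8)→{3,8}; (3,5)→{1,5,9}; (4,2)→{2,5}; (5,9)→{7,9}; (6,3)→{2,3,4}. Safe: 6, 10. Place at column 10.
Row 8: attacked by (1,1)→{1,8}; (2,8)→{2,8}; (3,5)→{5,10}; (4,2)→{2,6}; (5,9)→{6,9}; (6,3)→{1,3,5}; (7,10)→{9,10}. Safe: 4, 7. Place at column 7.
Row 9: attacked by (1,1)→{1,9}; (2,8)→{1,8}; (3,5)→{5}; (4,2)→{2,7}; (5,9)→{5,9}; (6,3)→{3,6}; (7,10)→{8,10}; (8,7)→{6,7,8}. Safe: 4. Place at column 4.
Row 10: attacked by (1,1)→{1,10}; (2,8)→{8}; (3,5)→{5}; (4,2)→{2,8}; (5,9)→{4,9}; (6,3)→{3,7}; (7,10)→{7,10}; (8,7)→{5,7,9}; (9,4)→{3,4,5}. Safe: 6. Place at column 6.
Columns [1, 8, 5, 2, 9, 3, 10, 7, 4, 6], r−c [0, -6, -2, 2, -4, 3, -3, 1, 5, 4], r+c [2, 10, 8, 6, 14, 9, 17, 15, 13, 16] are all distinct, so no two queens attack.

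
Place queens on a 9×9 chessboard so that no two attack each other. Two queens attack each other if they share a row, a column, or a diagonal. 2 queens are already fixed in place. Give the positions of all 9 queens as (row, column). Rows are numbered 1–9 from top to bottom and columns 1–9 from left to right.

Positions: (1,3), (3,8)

(1,3) (2,5) (3,8) (4,2) (5,9) (6,6) (7,1) (8,7) (9,4)

Row 2: attacked by (1,3)→{2,3,4}; (3,8)→{7,8,9}. Safe: 1, 5, 6. Place at column 5.
Row 4: attacked by (1,3)→{3,6}; (2,5)→{3,5,7}; (3,8)→{7,8,9}. Safe: 1, 2, 4. Place at column 2.
Row 5: attacked by (1,3)→{3,7}; (2,5)→{2,5,8}; (3,8)→{6,8}; (4,2)→{1,2,3}. Safe: 4, 9. Place at column 9.
Row 6: attacked by (1,3)→{3,8}; (2,5)→{1,5,9}; (3,8)→{5,8}; (4,2)→{2,4}; (5,9)→{8,9}. Safe: 6, 7. Place at column 6.
Row 7: attacked by (1,3)→{3,9}; (2,5)→{5}; (3,8)→{4,8}; (4,2)→{2,5}; (5,9)→{7,9}; (6,6)→{5,6,7}. Safe: 1. Place at column 1.
Row 8: attacked by (1,3)→{3}; (2,5)→{5}; (3,8)→{3,8}; (4,2)→{2,6}; (5,9)→{6,9}; (6,6)→{4,6,8}; (7,1)→{1,2}. Safe: 7. Place at column 7.
Row 9: attacked by (1,3)→{3}; (2,5)→{5}; (3,8)→{2,8}; (4,2)→{2,7}; (5,9)→{5,9}; (6,6)→{3,6,9}; (7,1)→{1,3}; (8,7)→{6,7,8}. Safe: 4. Place at column 4.
Columns [3, 5, 8, 2, 9, 6, 1, 7, 4], r−c [-2, -3, -5, 2, -4, 0, 6, 1, 5], r+c [4, 7, 11, 6, 14, 12, 8, 15, 13] are all distinct, so no two queens attack.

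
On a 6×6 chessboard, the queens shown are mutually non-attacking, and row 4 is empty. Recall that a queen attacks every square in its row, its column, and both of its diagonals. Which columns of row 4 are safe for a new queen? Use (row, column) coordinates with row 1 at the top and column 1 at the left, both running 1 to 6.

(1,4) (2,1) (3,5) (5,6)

(1,4) attacks row 4 at column 4 and diagonals 1.
(2,1) attacks row 4 at column 1 and diagonals 3.
(3,5) attacks row 4 at column 5 and diagonals 4, 6.
(5,6) attacks row 4 at column 6 and diagonals 5.
Attacked columns: {1, 3, 4, 5, 6}. Safe: {2}.

columns 2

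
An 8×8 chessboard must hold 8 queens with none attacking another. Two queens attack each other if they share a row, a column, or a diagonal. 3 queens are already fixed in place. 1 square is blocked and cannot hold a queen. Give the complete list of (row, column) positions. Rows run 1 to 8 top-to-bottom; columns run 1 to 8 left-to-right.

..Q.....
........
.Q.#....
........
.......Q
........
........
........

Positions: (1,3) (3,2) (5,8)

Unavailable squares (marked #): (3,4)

(1,3) (2,6) (3,2) (4,5) (5,8) (6,1) (7,7) (8,4)

Row 2: attacked by (1,3)→{2,3,4}; (3,2)→{1,2,3}; (5,8)→{5,8}. Safe: 6, 7. Place at column 6.
Row 4: attacked by (1,3)→{3,6}; (2,6)→{4,6,8}; (3,2)→{1,2,3}; (5,8)→{7,8}. Safe: 5. Place at column 5.
Row 6: attacked by (1,3)→{3,8}; (2,6)→{2,6}; (3,2)→{2,5}; (4,5)→{3,5,7}; (5,8)→{7,8}. Safe: 1, 4. Place at column 1.
Row 7: attacked by (1,3)→{3}; (2,6)→{1,6}; (3,2)→{2,6}; (4,5)→{2,5,8}; (5,8)→{6,8}; (6,1)→{1,2}. Safe: 4, 7. Place at column 7.
Row 8: attacked by (1,3)→{3}; (2,6)→{6}; (3,2)→{2,7}; (4,5)→{1,5}; (5,8)→{5,8}; (6,1)→{1,3}; (7,7)→{6,7,8}. Safe: 4. Place at column 4.
Columns [3, 6, 2, 5, 8, 1, 7, 4], r−c [-2, -4, 1, -1, -3, 5, 0, 4], r+c [4, 8, 5, 9, 13, 7, 14, 12] are all distinct, so no two queens attack.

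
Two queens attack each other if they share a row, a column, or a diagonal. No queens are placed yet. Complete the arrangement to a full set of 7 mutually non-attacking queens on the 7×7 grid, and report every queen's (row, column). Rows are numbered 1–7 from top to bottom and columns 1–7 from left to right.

(1,1) (2,5) (3,2) (4,6) (5,3) (6,7) (7,4)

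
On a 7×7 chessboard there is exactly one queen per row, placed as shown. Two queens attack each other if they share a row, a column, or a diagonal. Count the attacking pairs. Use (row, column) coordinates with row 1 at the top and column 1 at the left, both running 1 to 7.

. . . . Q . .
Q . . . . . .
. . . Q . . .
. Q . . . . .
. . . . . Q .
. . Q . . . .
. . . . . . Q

2

Same diagonal: (1,5)–(4,2) (|1−4| = |5−2| = 3); (3,4)–(5,6) (|3−5| = |4−6| = 2).
Total attacking pairs: 2.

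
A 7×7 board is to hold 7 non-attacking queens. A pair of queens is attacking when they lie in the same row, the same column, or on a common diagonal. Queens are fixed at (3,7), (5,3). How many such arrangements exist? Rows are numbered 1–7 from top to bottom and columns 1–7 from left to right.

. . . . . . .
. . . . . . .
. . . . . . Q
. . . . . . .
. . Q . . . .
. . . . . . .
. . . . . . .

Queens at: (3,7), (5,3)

Branch on row 1: col 1 → 0; col 2 → 0; col 4 → 1; col 6 → 1.
Sum: 0 + 0 + 1 + 1 = 2.

2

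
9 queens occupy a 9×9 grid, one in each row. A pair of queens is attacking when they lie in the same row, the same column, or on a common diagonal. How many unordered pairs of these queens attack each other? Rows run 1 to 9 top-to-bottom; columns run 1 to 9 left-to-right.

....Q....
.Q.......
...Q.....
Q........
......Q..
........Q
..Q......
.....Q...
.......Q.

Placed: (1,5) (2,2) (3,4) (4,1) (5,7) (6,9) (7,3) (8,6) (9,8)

0

All columns are distinct and no two queens satisfy |Δrow| = |Δcol|, so no pair attacks.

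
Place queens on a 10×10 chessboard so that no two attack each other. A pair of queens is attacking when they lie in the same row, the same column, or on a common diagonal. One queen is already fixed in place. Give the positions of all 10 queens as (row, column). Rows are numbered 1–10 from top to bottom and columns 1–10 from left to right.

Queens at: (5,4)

(1,9) (2,2) (3,8) (4,1) (5,4) (6,7) (7,10) (8,6) (9,3) (10,5)

Row 1: attacked by (5,4)→{4,8}. Safe: 1, 2, 3, 5, 6, 7, 9, 10. Place at column 9.
Row 2: attacked by (1,9)→{8,9,10}; (5,4)→{1,4,7}. Safe: 2, 3, 5, 6. Place at column 2.
Row 3: attacked by (1,9)→{7,9}; (2,2)→{1,2,3}; (5,4)→{2,4,6}. Safe: 5, 8, 10. Place at column 8.
Row 4: attacked by (1,9)→{6,9}; (2,2)→{2,4}; (3,8)→{7,8,9}; (5,4)→{3,4,5}. Safe: 1, 10. Place at column 1.
Row 6: attacked by (1,9)→{4,9}; (2,2)→{2,6}; (3,8)→{5,8}; (4,1)→{1,3}; (5,4)→{3,4,5}. Safe: 7, 10. Place at column 7.
Row 7: attacked by (1,9)→{3,9}; (2,2)→{2,7}; (3,8)→{4,8}; (4,1)→{1,4}; (5,4)→{2,4,6}; (6,7)→{6,7,8}. Safe: 5, 10. Place at column 10.
Row 8: attacked by (1,9)→{2,9}; (2,2)→{2,8}; (3,8)→{3,8}; (4,1)→{1,5}; (5,4)→{1,4,7}; (6,7)→{5,7,9}; (7,10)→{9,10}. Safe: 6. Place at column 6.
Row 9: attacked by (1,9)→{1,9}; (2,2)→{2,9}; (3,8)→{2,8}; (4,1)→{1,6}; (5,4)→{4,8}; (6,7)→{4,7,10}; (7,10)→{8,10}; (8,6)→{5,6,7}. Safe: 3. Place at column 3.
Row 10: attacked by (1,9)→{9}; (2,2)→{2,10}; (3,8)→{1,8}; (4,1)→{1,7}; (5,4)→{4,9}; (6,7)→{3,7}; (7,10)→{7,10}; (8,6)→{4,6,8}; (9,3)→{2,3,4}. Safe: 5. Place at column 5.
Columns [9, 2, 8, 1, 4, 7, 10, 6, 3, 5], r−c [-8, 0, -5, 3, 1, -1, -3, 2, 6, 5], r+c [10, 4, 11, 5, 9, 13, 17, 14, 12, 15] are all distinct, so no two queens attack.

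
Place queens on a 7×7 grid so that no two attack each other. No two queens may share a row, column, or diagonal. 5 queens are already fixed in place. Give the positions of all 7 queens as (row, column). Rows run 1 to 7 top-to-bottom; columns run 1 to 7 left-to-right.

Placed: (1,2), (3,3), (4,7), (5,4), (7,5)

Row 2: attacked by (1,2)→{1,2,3}; (3,3)→{2,3,4}; (4,7)→{5,7}; (5,4)→{1,4,7}; (7,5)→{5}. Safe: 6. Place at column 6.
Row 6: attacked by (1,2)→{2,7}; (2,6)→{2,6}; (3,3)→{3,6}; (4,7)→{5,7}; (5,4)→{3,4,5}; (7,5)→{4,5,6}. Safe: 1. Place at column 1.
Columns [2, 6, 3, 7, 4, 1, 5], r−c [-1, -4, 0, -3, 1, 5, 2], r+c [3, 8, 6, 11, 9, 7, 12] are all distinct, so no two queens attack.

(1,2) (2,6) (3,3) (4,7) (5,4) (6,1) (7,5)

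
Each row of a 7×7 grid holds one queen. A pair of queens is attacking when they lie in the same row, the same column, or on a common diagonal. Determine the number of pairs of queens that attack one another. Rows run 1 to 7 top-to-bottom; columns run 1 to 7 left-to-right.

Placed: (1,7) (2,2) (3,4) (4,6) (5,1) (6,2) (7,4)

Same column: (2,2)–(6,2) (column 2); (3,4)–(7,4) (column 4).
Same diagonal: (1,7)–(6,2) (|1−6| = |7−2| = 5); (5,1)–(6,2) (|5−6| = |1−2| = 1).
Total attacking pairs: 4.

4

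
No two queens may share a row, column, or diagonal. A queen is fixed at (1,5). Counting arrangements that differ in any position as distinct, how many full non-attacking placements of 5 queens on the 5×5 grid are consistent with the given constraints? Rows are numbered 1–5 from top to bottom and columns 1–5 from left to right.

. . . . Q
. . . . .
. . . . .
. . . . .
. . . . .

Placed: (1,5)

Branch on row 2: col 1 → 0; col 2 → 1; col 3 → 1.
Sum: 0 + 1 + 1 = 2.

2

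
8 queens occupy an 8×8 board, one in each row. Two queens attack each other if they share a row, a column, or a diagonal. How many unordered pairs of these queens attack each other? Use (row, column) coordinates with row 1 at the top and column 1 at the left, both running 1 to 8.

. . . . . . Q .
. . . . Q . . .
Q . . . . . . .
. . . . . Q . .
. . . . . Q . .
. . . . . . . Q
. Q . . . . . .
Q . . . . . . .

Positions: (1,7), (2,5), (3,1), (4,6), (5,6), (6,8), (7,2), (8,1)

4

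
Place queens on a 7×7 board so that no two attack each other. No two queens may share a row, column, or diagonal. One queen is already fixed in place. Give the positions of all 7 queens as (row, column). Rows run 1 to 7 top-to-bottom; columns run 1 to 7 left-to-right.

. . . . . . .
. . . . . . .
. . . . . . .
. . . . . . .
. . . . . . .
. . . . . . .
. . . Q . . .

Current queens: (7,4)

Row 1: attacked by (7,4)→{4}. Safe: 1, 2, 3, 5, 6, 7. Place at column 1.
Row 2: attacked by (1,1)→{1,2}; (7,4)→{4}. Safe: 3, 5, 6, 7. Place at column 5.
Row 3: attacked by (1,1)→{1,3}; (2,5)→{4,5,6}; (7,4)→{4}. Safe: 2, 7. Place at column 2.
Row 4: attacked by (1,1)→{1,4}; (2,5)→{3,5,7}; (3,2)→{1,2,3}; (7,4)→{1,4,7}. Safe: 6. Place at column 6.
Row 5: attacked by (1,1)→{1,5}; (2,5)→{2,5}; (3,2)→{2,4}; (4,6)→{5,6,7}; (7,4)→{2,4,6}. Safe: 3. Place at column 3.
Row 6: attacked by (1,1)→{1,6}; (2,5)→{1,5}; (3,2)→{2,5}; (4,6)→{4,6}; (5,3)→{2,3,4}; (7,4)→{3,4,5}. Safe: 7. Place at column 7.
Columns [1, 5, 2, 6, 3, 7, 4], r−c [0, -3, 1, -2, 2, -1, 3], r+c [2, 7, 5, 10, 8, 13, 11] are all distinct, so no two queens attack.

(1,1) (2,5) (3,2) (4,6) (5,3) (6,7) (7,4)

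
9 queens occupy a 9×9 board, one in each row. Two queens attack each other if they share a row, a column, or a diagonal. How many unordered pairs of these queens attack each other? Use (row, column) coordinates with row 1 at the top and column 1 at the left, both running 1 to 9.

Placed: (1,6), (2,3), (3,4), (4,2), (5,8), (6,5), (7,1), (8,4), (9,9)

Same column: (3,4)–(8,4) (column 4).
Same diagonal: (1,6)–(3,4) (|1−3| = |6−4| = 2); (2,3)–(3,4) (|2−3| = |3−4| = 1).
Total attacking pairs: 3.

3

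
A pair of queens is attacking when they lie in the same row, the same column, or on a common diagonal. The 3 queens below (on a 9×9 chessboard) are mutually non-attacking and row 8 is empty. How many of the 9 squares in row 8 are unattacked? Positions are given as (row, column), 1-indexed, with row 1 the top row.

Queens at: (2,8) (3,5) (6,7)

4

(2,8) attacks row 8 at column 8 and diagonals 2.
(3,5) attacks row 8 at column 5.
(6,7) attacks row 8 at column 7 and diagonals 5, 9.
Attacked columns: {2, 5, 7, 8, 9}. Safe: {1, 3, 4, 6}.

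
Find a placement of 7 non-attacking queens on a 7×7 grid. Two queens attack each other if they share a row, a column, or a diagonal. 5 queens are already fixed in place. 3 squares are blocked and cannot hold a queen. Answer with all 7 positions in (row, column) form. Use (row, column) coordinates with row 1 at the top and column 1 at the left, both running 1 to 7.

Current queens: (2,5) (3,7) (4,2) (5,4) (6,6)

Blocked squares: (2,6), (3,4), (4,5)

Row 1: attacked by (2,5)→{4,5,6}; (3,7)→{5,7}; (4,2)→{2,5}; (5,4)→{4}; (6,6)→{1,6}. Safe: 3. Place at column 3.
Row 7: attacked by (1,3)→{3}; (2,5)→{5}; (3,7)→{3,7}; (4,2)→{2,5}; (5,4)→{2,4,6}; (6,6)→{5,6,7}. Safe: 1. Place at column 1.
Columns [3, 5, 7, 2, 4, 6, 1], r−c [-2, -3, -4, 2, 1, 0, 6], r+c [4, 7, 10, 6, 9, 12, 8] are all distinct, so no two queens attack.

(1,3) (2,5) (3,7) (4,2) (5,4) (6,6) (7,1)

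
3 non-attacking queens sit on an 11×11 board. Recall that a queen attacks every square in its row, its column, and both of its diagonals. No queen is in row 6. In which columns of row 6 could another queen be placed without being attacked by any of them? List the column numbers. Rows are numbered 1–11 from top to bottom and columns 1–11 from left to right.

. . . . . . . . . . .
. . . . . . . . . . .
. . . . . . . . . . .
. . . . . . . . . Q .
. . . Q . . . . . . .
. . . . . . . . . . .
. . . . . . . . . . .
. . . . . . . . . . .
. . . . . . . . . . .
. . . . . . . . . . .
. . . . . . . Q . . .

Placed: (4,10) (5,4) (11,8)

columns 1, 2, 6, 7, 9, 11

(4,10) attacks row 6 at column 10 and diagonals 8.
(5,4) attacks row 6 at column 4 and diagonals 3, 5.
(11,8) attacks row 6 at column 8 and diagonals 3.
Attacked columns: {3, 4, 5, 8, 10}. Safe: {1, 2, 6, 7, 9, 11}.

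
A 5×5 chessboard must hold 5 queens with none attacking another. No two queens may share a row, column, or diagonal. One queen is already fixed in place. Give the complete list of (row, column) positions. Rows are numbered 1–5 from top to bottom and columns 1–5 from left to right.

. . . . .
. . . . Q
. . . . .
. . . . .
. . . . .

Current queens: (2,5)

Row 1: attacked by (2,5)→{4,5}. Safe: 1, 2, 3. Place at column 2.
Row 3: attacked by (1,2)→{2,4}; (2,5)→{4,5}. Safe: 1, 3. Place at column 3.
Row 4: attacked by (1,2)→{2,5}; (2,5)→{3,5}; (3,3)→{2,3,4}. Safe: 1. Place at column 1.
Row 5: attacked by (1,2)→{2}; (2,5)→{2,5}; (3,3)→{1,3,5}; (4,1)→{1,2}. Safe: 4. Place at column 4.
Columns [2, 5, 3, 1, 4], r−c [-1, -3, 0, 3, 1], r+c [3, 7, 6, 5, 9] are all distinct, so no two queens attack.

(1,2) (2,5) (3,3) (4,1) (5,4)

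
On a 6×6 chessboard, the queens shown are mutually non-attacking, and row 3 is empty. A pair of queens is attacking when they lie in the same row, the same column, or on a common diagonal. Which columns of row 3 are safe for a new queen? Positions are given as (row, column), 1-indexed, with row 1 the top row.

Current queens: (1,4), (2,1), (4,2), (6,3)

columns 5

(1,4) attacks row 3 at column 4 and diagonals 2, 6.
(2,1) attacks row 3 at column 1 and diagonals 2.
(4,2) attacks row 3 at column 2 and diagonals 1, 3.
(6,3) attacks row 3 at column 3 and diagonals 6.
Attacked columns: {1, 2, 3, 4, 6}. Safe: {5}.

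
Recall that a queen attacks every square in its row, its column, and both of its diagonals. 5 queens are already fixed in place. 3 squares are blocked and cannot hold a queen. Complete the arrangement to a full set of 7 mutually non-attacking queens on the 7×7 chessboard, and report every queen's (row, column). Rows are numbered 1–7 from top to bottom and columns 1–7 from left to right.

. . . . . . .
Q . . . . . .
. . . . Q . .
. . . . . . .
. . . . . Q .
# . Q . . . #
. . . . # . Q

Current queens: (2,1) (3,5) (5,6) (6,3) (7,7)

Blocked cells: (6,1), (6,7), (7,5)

(1,4) (2,1) (3,5) (4,2) (5,6) (6,3) (7,7)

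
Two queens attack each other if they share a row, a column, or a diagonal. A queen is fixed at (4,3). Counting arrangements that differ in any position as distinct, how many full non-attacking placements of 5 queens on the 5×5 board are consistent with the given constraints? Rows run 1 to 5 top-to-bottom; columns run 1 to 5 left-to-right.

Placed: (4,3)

Branch on row 1: col 1 → 0; col 2 → 1; col 4 → 1; col 5 → 0.
Sum: 0 + 1 + 1 + 0 = 2.

2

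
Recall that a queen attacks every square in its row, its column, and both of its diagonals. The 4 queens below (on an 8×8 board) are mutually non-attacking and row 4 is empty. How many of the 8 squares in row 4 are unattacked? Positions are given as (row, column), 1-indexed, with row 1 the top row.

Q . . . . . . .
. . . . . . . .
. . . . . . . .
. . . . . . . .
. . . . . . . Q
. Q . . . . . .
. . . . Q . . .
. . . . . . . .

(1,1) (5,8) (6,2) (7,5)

(1,1) attacks row 4 at column 1 and diagonals 4.
(5,8) attacks row 4 at column 8 and diagonals 7.
(6,2) attacks row 4 at column 2 and diagonals 4.
(7,5) attacks row 4 at column 5 and diagonals 2, 8.
Attacked columns: {1, 2, 4, 5, 7, 8}. Safe: {3, 6}.

2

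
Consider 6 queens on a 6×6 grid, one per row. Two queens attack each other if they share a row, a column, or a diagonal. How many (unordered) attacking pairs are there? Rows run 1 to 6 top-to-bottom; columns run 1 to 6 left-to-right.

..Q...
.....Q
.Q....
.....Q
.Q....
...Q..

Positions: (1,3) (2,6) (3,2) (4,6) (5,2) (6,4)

4

Same column: (2,6)–(4,6) (column 6); (3,2)–(5,2) (column 2).
Same diagonal: (1,3)–(4,6) (|1−4| = |3−6| = 3); (4,6)–(6,4) (|4−6| = |6−4| = 2).
Total attacking pairs: 4.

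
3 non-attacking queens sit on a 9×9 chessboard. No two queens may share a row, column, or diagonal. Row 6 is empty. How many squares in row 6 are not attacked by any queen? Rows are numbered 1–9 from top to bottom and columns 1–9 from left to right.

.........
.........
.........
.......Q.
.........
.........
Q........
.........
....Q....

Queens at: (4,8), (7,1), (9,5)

(4,8) attacks row 6 at column 8 and diagonals 6.
(7,1) attacks row 6 at column 1 and diagonals 2.
(9,5) attacks row 6 at column 5 and diagonals 2, 8.
Attacked columns: {1, 2, 5, 6, 8}. Safe: {3, 4, 7, 9}.

4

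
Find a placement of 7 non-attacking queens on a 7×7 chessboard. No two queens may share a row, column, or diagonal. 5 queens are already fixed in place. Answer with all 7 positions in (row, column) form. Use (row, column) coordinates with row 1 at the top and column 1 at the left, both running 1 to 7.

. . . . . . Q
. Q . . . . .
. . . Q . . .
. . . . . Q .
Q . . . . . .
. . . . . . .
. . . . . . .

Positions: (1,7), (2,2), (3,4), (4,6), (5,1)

(1,7) (2,2) (3,4) (4,6) (5,1) (6,3) (7,5)

Row 6: attacked by (1,7)→{2,7}; (2,2)→{2,6}; (3,4)→{1,4,7}; (4,6)→{4,6}; (5,1)→{1,2}. Safe: 3, 5. Place at column 3.
Row 7: attacked by (1,7)→{1,7}; (2,2)→{2,7}; (3,4)→{4}; (4,6)→{3,6}; (5,1)→{1,3}; (6,3)→{2,3,4}. Safe: 5. Place at column 5.
Columns [7, 2, 4, 6, 1, 3, 5], r−c [-6, 0, -1, -2, 4, 3, 2], r+c [8, 4, 7, 10, 6, 9, 12] are all distinct, so no two queens attack.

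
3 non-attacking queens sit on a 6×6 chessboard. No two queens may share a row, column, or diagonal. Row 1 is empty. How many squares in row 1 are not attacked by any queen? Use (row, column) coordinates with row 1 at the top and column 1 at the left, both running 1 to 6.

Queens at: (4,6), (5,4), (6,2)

2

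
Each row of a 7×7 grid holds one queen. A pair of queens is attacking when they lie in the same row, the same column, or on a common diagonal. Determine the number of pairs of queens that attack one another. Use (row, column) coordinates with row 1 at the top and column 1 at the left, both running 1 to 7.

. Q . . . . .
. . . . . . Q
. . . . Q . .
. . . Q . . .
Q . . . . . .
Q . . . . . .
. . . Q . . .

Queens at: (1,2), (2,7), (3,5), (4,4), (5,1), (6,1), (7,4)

Same column: (4,4)–(7,4) (column 4); (5,1)–(6,1) (column 1).
Same diagonal: (3,5)–(4,4) (|3−4| = |5−4| = 1).
Total attacking pairs: 3.

3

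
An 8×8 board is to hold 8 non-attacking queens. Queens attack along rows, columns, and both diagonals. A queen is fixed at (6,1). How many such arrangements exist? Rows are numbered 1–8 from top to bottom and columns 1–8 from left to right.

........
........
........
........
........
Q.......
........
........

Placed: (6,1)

Branch on row 1: col 2 → 1; col 3 → 4; col 4 → 4; col 5 → 4; col 7 → 3; col 8 → 0.
Sum: 1 + 4 + 4 + 4 + 3 + 0 = 16.

16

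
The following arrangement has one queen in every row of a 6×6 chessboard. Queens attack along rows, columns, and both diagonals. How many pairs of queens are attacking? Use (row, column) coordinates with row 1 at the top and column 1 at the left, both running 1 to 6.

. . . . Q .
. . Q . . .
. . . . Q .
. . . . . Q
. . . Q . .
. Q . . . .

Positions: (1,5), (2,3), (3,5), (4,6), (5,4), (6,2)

3

Same column: (1,5)–(3,5) (column 5).
Same diagonal: (3,5)–(4,6) (|3−4| = |5−6| = 1); (3,5)–(6,2) (|3−6| = |5−2| = 3).
Total attacking pairs: 3.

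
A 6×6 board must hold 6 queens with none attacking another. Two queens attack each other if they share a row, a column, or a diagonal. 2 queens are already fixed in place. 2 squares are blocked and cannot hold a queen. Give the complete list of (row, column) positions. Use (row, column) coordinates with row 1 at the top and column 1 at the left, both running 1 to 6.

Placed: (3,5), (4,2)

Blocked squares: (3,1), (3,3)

(1,4) (2,1) (3,5) (4,2) (5,6) (6,3)

Row 1: attacked by (3,5)→{3,5}; (4,2)→{2,5}. Safe: 1, 4, 6. Place at column 4.
Row 2: attacked by (1,4)→{3,4,5}; (3,5)→{4,5,6}; (4,2)→{2,4}. Safe: 1. Place at column 1.
Row 5: attacked by (1,4)→{4}; (2,1)→{1,4}; (3,5)→{3,5}; (4,2)→{1,2,3}. Safe: 6. Place at column 6.
Row 6: attacked by (1,4)→{4}; (2,1)→{1,5}; (3,5)→{2,5}; (4,2)→{2,4}; (5,6)→{5,6}. Safe: 3. Place at column 3.
Columns [4, 1, 5, 2, 6, 3], r−c [-3, 1, -2, 2, -1, 3], r+c [5, 3, 8, 6, 11, 9] are all distinct, so no two queens attack.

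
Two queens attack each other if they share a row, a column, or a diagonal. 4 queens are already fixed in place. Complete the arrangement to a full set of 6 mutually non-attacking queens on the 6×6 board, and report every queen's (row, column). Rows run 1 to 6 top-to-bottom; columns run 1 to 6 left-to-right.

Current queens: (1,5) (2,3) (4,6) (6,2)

Row 3: attacked by (1,5)→{3,5}; (2,3)→{2,3,4}; (4,6)→{5,6}; (6,2)→{2,5}. Safe: 1. Place at column 1.
Row 5: attacked by (1,5)→{1,5}; (2,3)→{3,6}; (3,1)→{1,3}; (4,6)→{5,6}; (6,2)→{1,2,3}. Safe: 4. Place at column 4.
Columns [5, 3, 1, 6, 4, 2], r−c [-4, -1, 2, -2, 1, 4], r+c [6, 5, 4, 10, 9, 8] are all distinct, so no two queens attack.

(1,5) (2,3) (3,1) (4,6) (5,4) (6,2)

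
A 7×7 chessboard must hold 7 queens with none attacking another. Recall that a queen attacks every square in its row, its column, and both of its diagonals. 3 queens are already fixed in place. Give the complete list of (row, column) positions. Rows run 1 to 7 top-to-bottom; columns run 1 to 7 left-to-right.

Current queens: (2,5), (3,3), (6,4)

(1,7) (2,5) (3,3) (4,1) (5,6) (6,4) (7,2)

Row 1: attacked by (2,5)→{4,5,6}; (3,3)→{1,3,5}; (6,4)→{4}. Safe: 2, 7. Place at column 7.
Row 4: attacked by (1,7)→{4,7}; (2,5)→{3,5,7}; (3,3)→{2,3,4}; (6,4)→{2,4,6}. Safe: 1. Place at column 1.
Row 5: attacked by (1,7)→{3,7}; (2,5)→{2,5}; (3,3)→{1,3,5}; (4,1)→{1,2}; (6,4)→{3,4,5}. Safe: 6. Place at column 6.
Row 7: attacked by (1,7)→{1,7}; (2,5)→{5}; (3,3)→{3,7}; (4,1)→{1,4}; (5,6)→{4,6}; (6,4)→{3,4,5}. Safe: 2. Place at column 2.
Columns [7, 5, 3, 1, 6, 4, 2], r−c [-6, -3, 0, 3, -1, 2, 5], r+c [8, 7, 6, 5, 11, 10, 9] are all distinct, so no two queens attack.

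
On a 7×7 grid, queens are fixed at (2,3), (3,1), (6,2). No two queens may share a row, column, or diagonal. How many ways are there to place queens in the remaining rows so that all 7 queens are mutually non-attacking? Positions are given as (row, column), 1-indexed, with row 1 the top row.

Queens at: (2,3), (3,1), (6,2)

1

Branch on row 1: col 5 → 1; col 6 → 0.
Sum: 1 + 0 = 1.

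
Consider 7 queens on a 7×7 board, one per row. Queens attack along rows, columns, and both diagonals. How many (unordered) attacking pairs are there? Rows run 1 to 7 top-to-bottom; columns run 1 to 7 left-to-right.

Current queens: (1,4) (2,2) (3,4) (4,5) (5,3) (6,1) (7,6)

3

Same column: (1,4)–(3,4) (column 4).
Same diagonal: (3,4)–(4,5) (|3−4| = |4−5| = 1); (3,4)–(6,1) (|3−6| = |4−1| = 3).
Total attacking pairs: 3.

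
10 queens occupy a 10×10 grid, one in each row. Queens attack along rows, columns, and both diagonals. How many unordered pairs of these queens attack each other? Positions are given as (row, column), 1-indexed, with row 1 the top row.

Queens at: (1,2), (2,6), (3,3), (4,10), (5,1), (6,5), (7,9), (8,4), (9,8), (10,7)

4

Same diagonal: (3,3)–(5,1) (|3−5| = |3−1| = 2); (5,1)–(8,4) (|5−8| = |1−4| = 3); (6,5)–(9,8) (|6−9| = |5−8| = 3); (9,8)–(10,7) (|9−10| = |8−7| = 1).
Total attacking pairs: 4.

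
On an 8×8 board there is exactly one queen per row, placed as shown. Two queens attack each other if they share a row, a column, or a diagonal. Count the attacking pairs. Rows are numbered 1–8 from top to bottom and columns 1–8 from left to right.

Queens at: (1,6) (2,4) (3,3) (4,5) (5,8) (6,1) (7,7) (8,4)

4

Same column: (2,4)–(8,4) (column 4).
Same diagonal: (1,6)–(6,1) (|1−6| = |6−1| = 5); (2,4)–(3,3) (|2−3| = |4−3| = 1); (3,3)–(7,7) (|3−7| = |3−7| = 4).
Total attacking pairs: 4.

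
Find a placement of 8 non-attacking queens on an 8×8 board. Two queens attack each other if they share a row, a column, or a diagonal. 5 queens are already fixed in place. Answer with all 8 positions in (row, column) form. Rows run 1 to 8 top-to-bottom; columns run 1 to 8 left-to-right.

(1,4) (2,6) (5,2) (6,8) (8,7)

Row 3: attacked by (1,4)→{2,4,6}; (2,6)→{5,6,7}; (5,2)→{2,4}; (6,8)→{5,8}; (8,7)→{2,7}. Safe: 1, 3. Place at column 1.
Row 4: attacked by (1,4)→{1,4,7}; (2,6)→{4,6,8}; (3,1)→{1,2}; (5,2)→{1,2,3}; (6,8)→{6,8}; (8,7)→{3,7}. Safe: 5. Place at column 5.
Row 7: attacked by (1,4)→{4}; (2,6)→{1,6}; (3,1)→{1,5}; (4,5)→{2,5,8}; (5,2)→{2,4}; (6,8)→{7,8}; (8,7)→{6,7,8}. Safe: 3. Place at column 3.
Columns [4, 6, 1, 5, 2, 8, 3, 7], r−c [-3, -4, 2, -1, 3, -2, 4, 1], r+c [5, 8, 4, 9, 7, 14, 10, 15] are all distinct, so no two queens attack.

(1,4) (2,6) (3,1) (4,5) (5,2) (6,8) (7,3) (8,7)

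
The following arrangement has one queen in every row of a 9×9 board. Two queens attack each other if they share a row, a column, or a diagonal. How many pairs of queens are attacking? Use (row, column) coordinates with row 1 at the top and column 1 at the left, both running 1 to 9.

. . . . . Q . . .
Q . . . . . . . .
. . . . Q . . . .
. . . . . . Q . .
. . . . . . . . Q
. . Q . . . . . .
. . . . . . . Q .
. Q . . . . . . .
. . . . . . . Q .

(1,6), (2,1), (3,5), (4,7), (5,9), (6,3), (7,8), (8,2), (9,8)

2

Same column: (7,8)–(9,8) (column 8).
Same diagonal: (2,1)–(9,8) (|2−9| = |1−8| = 7).
Total attacking pairs: 2.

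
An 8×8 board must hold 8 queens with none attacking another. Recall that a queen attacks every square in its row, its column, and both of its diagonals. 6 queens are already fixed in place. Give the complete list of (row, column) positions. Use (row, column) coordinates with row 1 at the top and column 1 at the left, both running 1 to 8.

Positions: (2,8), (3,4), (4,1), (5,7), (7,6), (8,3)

Row 1: attacked by (2,8)→{7,8}; (3,4)→{2,4,6}; (4,1)→{1,4}; (5,7)→{3,7}; (7,6)→{6}; (8,3)→{3}. Safe: 5. Place at column 5.
Row 6: attacked by (1,5)→{5}; (2,8)→{4,8}; (3,4)→{1,4,7}; (4,1)→{1,3}; (5,7)→{6,7,8}; (7,6)→{5,6,7}; (8,3)→{1,3,5}. Safe: 2. Place at column 2.
Columns [5, 8, 4, 1, 7, 2, 6, 3], r−c [-4, -6, -1, 3, -2, 4, 1, 5], r+c [6, 10, 7, 5, 12, 8, 13, 11] are all distinct, so no two queens attack.

(1,5) (2,8) (3,4) (4,1) (5,7) (6,2) (7,6) (8,3)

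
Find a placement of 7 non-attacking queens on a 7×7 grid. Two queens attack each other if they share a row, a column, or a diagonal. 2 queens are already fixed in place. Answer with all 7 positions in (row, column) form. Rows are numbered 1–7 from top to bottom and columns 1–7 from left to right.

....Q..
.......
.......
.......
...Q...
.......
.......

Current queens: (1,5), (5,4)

(1,5) (2,3) (3,1) (4,6) (5,4) (6,2) (7,7)

Row 2: attacked by (1,5)→{4,5,6}; (5,4)→{1,4,7}. Safe: 2, 3. Place at column 3.
Row 3: attacked by (1,5)→{3,5,7}; (2,3)→{2,3,4}; (5,4)→{2,4,6}. Safe: 1. Place at column 1.
Row 4: attacked by (1,5)→{2,5}; (2,3)→{1,3,5}; (3,1)→{1,2}; (5,4)→{3,4,5}. Safe: 6, 7. Place at column 6.
Row 6: attacked by (1,5)→{5}; (2,3)→{3,7}; (3,1)→{1,4}; (4,6)→{4,6}; (5,4)→{3,4,5}. Safe: 2. Place at column 2.
Row 7: attacked by (1,5)→{5}; (2,3)→{3}; (3,1)→{1,5}; (4,6)→{3,6}; (5,4)→{2,4,6}; (6,2)→{1,2,3}. Safe: 7. Place at column 7.
Columns [5, 3, 1, 6, 4, 2, 7], r−c [-4, -1, 2, -2, 1, 4, 0], r+c [6, 5, 4, 10, 9, 8, 14] are all distinct, so no two queens attack.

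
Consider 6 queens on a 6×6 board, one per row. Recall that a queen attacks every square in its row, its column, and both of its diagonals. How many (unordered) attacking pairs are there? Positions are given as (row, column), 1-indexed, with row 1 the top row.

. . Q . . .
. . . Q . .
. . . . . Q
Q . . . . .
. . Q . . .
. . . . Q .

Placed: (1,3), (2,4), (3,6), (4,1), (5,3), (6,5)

2

Same column: (1,3)–(5,3) (column 3).
Same diagonal: (1,3)–(2,4) (|1−2| = |3−4| = 1).
Total attacking pairs: 2.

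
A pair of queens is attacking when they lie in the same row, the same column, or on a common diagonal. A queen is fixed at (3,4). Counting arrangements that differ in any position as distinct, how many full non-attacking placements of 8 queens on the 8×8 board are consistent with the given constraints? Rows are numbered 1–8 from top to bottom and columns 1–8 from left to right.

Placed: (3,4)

12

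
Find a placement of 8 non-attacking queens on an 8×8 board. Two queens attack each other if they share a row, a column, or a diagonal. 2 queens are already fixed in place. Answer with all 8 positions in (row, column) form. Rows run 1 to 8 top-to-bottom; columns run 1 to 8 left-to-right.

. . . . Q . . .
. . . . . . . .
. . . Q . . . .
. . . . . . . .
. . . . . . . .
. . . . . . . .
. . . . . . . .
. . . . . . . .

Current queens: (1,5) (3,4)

(1,5) (2,1) (3,4) (4,6) (5,8) (6,2) (7,7) (8,3)

Row 2: attacked by (1,5)→{4,5,6}; (3,4)→{3,4,5}. Safe: 1, 2, 7, 8. Place at column 1.
Row 4: attacked by (1,5)→{2,5,8}; (2,1)→{1,3}; (3,4)→{3,4,5}. Safe: 6, 7. Place at column 6.
Row 5: attacked by (1,5)→{1,5}; (2,1)→{1,4}; (3,4)→{2,4,6}; (4,6)→{5,6,7}. Safe: 3, 8. Place at column 8.
Row 6: attacked by (1,5)→{5}; (2,1)→{1,5}; (3,4)→{1,4,7}; (4,6)→{4,6,8}; (5,8)→{7,8}. Safe: 2, 3. Place at column 2.
Row 7: attacked by (1,5)→{5}; (2,1)→{1,6}; (3,4)→{4,8}; (4,6)→{3,6}; (5,8)→{6,8}; (6,2)→{1,2,3}. Safe: 7. Place at column 7.
Row 8: attacked by (1,5)→{5}; (2,1)→{1,7}; (3,4)→{4}; (4,6)→{2,6}; (5,8)→{5,8}; (6,2)→{2,4}; (7,7)→{6,7,8}. Safe: 3. Place at column 3.
Columns [5, 1, 4, 6, 8, 2, 7, 3], r−c [-4, 1, -1, -2, -3, 4, 0, 5], r+c [6, 3, 7, 10, 13, 8, 14, 11] are all distinct, so no two queens attack.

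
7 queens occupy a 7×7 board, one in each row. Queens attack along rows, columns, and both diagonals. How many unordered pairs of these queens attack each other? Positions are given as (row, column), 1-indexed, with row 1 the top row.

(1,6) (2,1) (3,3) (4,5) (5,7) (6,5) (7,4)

3

Same column: (4,5)–(6,5) (column 5).
Same diagonal: (2,1)–(6,5) (|2−6| = |1−5| = 4); (6,5)–(7,4) (|6−7| = |5−4| = 1).
Total attacking pairs: 3.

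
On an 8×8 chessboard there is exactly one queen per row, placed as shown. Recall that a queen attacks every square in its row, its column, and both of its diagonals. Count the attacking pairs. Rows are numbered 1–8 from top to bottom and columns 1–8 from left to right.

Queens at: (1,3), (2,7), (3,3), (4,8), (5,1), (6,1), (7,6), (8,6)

4

Same column: (1,3)–(3,3) (column 3); (5,1)–(6,1) (column 1); (7,6)–(8,6) (column 6).
Same diagonal: (3,3)–(5,1) (|3−5| = |3−1| = 2).
Total attacking pairs: 4.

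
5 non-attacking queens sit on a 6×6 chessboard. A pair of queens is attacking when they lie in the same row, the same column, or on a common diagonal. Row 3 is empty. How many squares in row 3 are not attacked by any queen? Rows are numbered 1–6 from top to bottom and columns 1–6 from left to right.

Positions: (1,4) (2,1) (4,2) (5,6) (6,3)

1

(1,4) attacks row 3 at column 4 and diagonals 2, 6.
(2,1) attacks row 3 at column 1 and diagonals 2.
(4,2) attacks row 3 at column 2 and diagonals 1, 3.
(5,6) attacks row 3 at column 6 and diagonals 4.
(6,3) attacks row 3 at column 3 and diagonals 6.
Attacked columns: {1, 2, 3, 4, 6}. Safe: {5}.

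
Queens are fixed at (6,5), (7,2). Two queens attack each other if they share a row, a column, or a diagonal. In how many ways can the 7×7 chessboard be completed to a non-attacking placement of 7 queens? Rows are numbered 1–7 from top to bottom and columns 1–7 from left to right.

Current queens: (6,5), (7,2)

Branch on row 1: col 1 → 0; col 3 → 0; col 4 → 0; col 6 → 3; col 7 → 0.
Sum: 0 + 0 + 0 + 3 + 0 = 3.

3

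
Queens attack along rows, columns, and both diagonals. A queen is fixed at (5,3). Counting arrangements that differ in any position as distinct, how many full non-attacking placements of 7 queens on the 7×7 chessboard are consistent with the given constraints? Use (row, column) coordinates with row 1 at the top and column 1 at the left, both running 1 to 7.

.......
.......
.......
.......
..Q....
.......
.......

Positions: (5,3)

6

Branch on row 1: col 1 → 1; col 2 → 1; col 4 → 1; col 5 → 2; col 6 → 1.
Sum: 1 + 1 + 1 + 2 + 1 = 6.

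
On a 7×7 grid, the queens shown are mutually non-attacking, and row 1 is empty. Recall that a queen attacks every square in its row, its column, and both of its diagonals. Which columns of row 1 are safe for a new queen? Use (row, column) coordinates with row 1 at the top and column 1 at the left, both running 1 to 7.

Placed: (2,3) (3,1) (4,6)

(2,3) attacks row 1 at column 3 and diagonals 2, 4.
(3,1) attacks row 1 at column 1 and diagonals 3.
(4,6) attacks row 1 at column 6 and diagonals 3.
Attacked columns: {1, 2, 3, 4, 6}. Safe: {5, 7}.

columns 5, 7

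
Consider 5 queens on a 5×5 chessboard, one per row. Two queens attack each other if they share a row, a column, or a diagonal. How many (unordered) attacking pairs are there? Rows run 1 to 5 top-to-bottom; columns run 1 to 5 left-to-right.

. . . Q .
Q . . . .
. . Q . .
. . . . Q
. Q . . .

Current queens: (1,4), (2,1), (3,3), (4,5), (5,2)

0

All columns are distinct and no two queens satisfy |Δrow| = |Δcol|, so no pair attacks.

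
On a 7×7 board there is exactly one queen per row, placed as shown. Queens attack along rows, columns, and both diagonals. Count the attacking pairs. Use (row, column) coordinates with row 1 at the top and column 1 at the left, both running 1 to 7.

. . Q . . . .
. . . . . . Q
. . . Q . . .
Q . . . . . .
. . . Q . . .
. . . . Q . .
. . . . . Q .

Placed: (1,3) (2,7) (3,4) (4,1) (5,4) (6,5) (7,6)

5

Same column: (3,4)–(5,4) (column 4).
Same diagonal: (2,7)–(5,4) (|2−5| = |7−4| = 3); (5,4)–(6,5) (|5−6| = |4−5| = 1); (5,4)–(7,6) (|5−7| = |4−6| = 2); (6,5)–(7,6) (|6−7| = |5−6| = 1).
Total attacking pairs: 5.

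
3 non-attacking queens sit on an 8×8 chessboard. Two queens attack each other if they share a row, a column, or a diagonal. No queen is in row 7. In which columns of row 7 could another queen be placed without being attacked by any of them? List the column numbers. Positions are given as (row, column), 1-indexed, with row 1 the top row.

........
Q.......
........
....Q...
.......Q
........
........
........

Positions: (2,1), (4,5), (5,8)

columns 3, 4, 7

(2,1) attacks row 7 at column 1 and diagonals 6.
(4,5) attacks row 7 at column 5 and diagonals 2, 8.
(5,8) attacks row 7 at column 8 and diagonals 6.
Attacked columns: {1, 2, 5, 6, 8}. Safe: {3, 4, 7}.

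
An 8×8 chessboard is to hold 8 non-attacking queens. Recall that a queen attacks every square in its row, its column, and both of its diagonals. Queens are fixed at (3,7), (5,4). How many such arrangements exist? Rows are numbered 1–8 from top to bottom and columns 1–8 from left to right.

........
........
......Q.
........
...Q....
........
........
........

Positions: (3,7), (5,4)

Branch on row 1: col 1 → 0; col 2 → 0; col 3 → 1; col 6 → 2.
Sum: 0 + 0 + 1 + 2 = 3.

3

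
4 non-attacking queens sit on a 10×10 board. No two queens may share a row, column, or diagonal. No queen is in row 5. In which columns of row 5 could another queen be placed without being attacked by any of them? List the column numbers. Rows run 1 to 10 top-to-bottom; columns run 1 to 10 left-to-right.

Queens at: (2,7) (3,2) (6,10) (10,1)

(2,7) attacks row 5 at column 7 and diagonals 4, 10.
(3,2) attacks row 5 at column 2 and diagonals 4.
(6,10) attacks row 5 at column 10 and diagonals 9.
(10,1) attacks row 5 at column 1 and diagonals 6.
Attacked columns: {1, 2, 4, 6, 7, 9, 10}. Safe: {3, 5, 8}.

columns 3, 5, 8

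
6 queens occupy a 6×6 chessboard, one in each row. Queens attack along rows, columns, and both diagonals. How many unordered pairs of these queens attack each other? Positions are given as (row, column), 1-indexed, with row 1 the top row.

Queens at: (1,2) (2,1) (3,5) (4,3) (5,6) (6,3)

Same column: (4,3)–(6,3) (column 3).
Same diagonal: (1,2)–(2,1) (|1−2| = |2−1| = 1); (1,2)–(5,6) (|1−5| = |2−6| = 4); (2,1)–(4,3) (|2−4| = |1−3| = 2).
Total attacking pairs: 4.

4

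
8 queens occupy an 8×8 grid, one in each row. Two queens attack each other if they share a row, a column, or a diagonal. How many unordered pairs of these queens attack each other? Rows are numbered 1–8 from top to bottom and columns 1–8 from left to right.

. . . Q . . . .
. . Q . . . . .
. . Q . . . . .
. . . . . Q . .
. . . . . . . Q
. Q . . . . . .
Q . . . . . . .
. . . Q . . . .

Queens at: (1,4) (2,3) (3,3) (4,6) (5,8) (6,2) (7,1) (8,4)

6

Same column: (1,4)–(8,4) (column 4); (2,3)–(3,3) (column 3).
Same diagonal: (1,4)–(2,3) (|1−2| = |4−3| = 1); (1,4)–(5,8) (|1−5| = |4−8| = 4); (6,2)–(7,1) (|6−7| = |2−1| = 1); (6,2)–(8,4) (|6−8| = |2−4| = 2).
Total attacking pairs: 6.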